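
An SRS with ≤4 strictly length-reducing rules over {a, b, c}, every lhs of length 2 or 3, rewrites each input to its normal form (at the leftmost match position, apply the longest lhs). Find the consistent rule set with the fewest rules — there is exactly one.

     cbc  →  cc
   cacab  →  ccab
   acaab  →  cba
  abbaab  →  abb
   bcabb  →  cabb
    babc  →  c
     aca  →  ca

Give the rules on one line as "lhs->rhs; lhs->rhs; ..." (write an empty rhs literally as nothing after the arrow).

  | cbc => cc
  | cacab => ccab
  | acaab => caab => cba
  | abbaab => abb

aab->ba; ac->c; baa->; bc->c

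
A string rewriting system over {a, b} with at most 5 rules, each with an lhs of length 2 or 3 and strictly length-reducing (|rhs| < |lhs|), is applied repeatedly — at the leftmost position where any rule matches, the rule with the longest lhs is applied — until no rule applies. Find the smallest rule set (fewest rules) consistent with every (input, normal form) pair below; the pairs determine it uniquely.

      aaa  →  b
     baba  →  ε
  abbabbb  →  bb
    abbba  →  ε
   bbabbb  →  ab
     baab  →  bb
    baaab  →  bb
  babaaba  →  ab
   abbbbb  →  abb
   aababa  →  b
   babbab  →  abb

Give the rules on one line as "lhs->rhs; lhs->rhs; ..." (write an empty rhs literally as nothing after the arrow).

aa->b; ba->b; bba->; bbb->ab

  | aaa => ba => b
  | baba => bba => ε
  | abbabbb => abbb => aab => bb
  | abbba => aaba => bba => ε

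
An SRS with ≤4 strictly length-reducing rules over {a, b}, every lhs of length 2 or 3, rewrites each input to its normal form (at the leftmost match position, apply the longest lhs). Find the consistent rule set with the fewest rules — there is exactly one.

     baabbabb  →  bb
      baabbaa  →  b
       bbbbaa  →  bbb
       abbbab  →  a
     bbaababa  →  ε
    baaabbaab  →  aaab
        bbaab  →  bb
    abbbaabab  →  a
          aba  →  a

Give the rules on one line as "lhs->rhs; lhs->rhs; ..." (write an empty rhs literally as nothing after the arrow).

  | baabbabb => bbabb => bb
  | baabbaa => bbaa => b
  | bbbbaa => bbb
  | abbbab => abab => a

abb->a; ba->; baa->; bab->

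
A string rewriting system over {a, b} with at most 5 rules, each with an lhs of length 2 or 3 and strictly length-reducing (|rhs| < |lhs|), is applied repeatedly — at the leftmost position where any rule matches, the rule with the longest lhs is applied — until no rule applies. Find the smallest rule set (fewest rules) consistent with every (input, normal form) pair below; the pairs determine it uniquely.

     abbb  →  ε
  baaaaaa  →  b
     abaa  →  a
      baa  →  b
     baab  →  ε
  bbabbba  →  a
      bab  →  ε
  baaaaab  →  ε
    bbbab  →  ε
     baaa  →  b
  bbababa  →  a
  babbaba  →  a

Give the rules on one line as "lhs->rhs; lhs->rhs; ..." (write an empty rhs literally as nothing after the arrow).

aa->a; ab->; ba->b; bb->

  | abbb => bb => ε
  | baaaaaa => baaaaa => baaaa => baaa => baa => ba => b
  | abaa => aa => a
  | baa => ba => b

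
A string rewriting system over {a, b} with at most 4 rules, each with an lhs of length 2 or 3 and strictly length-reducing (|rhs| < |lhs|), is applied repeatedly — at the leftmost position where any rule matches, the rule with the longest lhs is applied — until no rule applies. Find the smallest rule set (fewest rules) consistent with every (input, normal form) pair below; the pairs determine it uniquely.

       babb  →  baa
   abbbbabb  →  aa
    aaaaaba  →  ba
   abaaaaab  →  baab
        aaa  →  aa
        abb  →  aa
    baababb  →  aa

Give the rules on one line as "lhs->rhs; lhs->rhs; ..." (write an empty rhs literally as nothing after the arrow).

  | babb => baa
  | abbbbabb => aabbabb => aaaabb => aaabb => aabb => aaa => aa
  | aaaaaba => aaaaba => aaaba => aaba => aba => ba
  | abaaaaab => baaaaab => baaaab => baaab => baab

aaa->aa; aba->ba; bb->a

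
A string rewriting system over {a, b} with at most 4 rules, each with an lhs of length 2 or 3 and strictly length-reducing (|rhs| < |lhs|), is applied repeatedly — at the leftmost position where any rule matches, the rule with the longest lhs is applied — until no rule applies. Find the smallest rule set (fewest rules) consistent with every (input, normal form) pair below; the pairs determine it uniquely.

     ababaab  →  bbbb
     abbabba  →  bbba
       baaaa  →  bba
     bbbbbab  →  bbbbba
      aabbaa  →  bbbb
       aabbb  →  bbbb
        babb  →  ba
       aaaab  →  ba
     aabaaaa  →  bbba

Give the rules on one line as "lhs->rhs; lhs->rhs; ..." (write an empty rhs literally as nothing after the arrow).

aa->b; aaa->b; ab->a

  | ababaab => aabaab => bbaab => bbbb
  | abbabba => ababba => aabba => bbba
  | baaaa => bba
  | bbbbbab => bbbbba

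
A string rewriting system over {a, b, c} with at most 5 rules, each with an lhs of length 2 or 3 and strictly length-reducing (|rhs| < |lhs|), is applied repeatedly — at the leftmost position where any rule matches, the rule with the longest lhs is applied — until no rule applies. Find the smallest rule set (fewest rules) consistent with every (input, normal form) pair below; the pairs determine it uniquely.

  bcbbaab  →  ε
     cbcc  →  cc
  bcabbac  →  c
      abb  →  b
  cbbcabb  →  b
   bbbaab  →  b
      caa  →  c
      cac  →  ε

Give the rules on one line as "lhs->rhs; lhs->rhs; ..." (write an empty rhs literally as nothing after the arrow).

  | bcbbaab => bbaab => caab => cb => ε
  | cbcc => cc
  | bcabbac => bcacac => bcbac => bac => bb => c
  | abb => ac => b

aa->; ac->b; bb->c; cb->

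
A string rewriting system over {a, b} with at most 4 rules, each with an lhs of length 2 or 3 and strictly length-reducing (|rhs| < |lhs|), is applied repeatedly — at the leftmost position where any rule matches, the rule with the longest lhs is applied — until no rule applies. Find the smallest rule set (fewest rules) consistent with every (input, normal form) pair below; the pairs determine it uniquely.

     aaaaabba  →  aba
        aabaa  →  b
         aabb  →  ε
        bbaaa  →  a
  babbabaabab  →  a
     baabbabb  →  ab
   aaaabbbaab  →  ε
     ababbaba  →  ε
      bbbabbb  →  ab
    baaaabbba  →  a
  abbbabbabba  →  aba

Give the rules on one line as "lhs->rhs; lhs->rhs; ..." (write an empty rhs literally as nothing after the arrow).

  | aaaaabba => aaabba => abba => aba
  | aabaa => baa => b
  | aabb => bb => ε
  | bbaaa => aaa => a

aa->; abb->ab; bab->a; bb->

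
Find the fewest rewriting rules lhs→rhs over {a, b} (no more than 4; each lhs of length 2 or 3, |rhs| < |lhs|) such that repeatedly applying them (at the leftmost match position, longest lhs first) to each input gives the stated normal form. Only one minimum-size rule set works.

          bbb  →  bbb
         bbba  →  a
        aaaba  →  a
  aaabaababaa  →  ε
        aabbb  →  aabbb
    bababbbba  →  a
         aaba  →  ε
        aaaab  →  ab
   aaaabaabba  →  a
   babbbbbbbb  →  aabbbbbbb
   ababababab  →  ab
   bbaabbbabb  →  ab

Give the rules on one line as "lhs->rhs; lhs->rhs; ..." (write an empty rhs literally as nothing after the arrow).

  | bbb
  | bbba => bba => ba => a
  | aaaba => ba => a
  | aaabaababaa => baababaa => aababaa => aaaaaa => aaa => ε

aaa->; ba->a; bab->aa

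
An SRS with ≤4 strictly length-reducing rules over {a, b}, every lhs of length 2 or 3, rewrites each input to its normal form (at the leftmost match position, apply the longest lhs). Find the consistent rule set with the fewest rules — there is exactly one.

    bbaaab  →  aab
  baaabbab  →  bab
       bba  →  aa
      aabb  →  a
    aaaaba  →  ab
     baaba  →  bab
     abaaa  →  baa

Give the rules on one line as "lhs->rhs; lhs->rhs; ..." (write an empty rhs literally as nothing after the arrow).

aaa->a; aba->b; bb->a

  | bbaaab => aaaab => aab
  | baaabbab => babbab => baaab => bab
  | bba => aa
  | aabb => aaa => a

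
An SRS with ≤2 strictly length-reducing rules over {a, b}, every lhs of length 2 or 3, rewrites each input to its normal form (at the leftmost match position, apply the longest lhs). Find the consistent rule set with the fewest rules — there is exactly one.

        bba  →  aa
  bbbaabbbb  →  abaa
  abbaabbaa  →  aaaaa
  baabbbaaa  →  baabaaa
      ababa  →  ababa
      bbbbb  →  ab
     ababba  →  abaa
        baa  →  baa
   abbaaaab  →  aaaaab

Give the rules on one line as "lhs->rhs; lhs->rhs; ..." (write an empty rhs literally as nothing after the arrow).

abb->a; bb->a

  | bba => aa
  | bbbaabbbb => abaabbbb => abaabb => abaa
  | abbaabbaa => aaabbaa => aaaaa
  | baabbbaaa => baabaaa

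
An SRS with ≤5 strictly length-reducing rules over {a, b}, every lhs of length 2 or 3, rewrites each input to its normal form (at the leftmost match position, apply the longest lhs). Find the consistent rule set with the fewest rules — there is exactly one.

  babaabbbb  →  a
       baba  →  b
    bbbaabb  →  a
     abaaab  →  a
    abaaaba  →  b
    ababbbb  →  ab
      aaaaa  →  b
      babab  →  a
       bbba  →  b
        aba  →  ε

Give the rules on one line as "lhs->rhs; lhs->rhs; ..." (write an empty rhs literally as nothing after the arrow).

  | babaabbbb => babbbb => baab => bbb => a
  | baba => b
  | bbbaabb => aaabb => babb => baa => bb => a
  | abaaab => aab => bb => a

aa->b; aba->; bb->a; bbb->a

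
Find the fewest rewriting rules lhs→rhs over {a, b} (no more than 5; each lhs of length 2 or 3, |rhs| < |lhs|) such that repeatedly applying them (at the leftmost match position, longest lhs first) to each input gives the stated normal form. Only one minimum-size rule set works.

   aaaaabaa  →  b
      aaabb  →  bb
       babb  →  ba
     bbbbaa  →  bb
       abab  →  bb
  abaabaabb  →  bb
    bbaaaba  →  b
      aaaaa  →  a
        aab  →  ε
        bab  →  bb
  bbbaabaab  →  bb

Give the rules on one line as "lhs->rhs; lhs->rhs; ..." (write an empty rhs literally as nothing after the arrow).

  | aaaaabaa => aaabaa => abaa => baa => b
  | aaabb => abb => bb
  | babb => bbb => ba
  | bbbbaa => babaa => bbaa => bb

aa->; aab->; ab->b; bbb->ba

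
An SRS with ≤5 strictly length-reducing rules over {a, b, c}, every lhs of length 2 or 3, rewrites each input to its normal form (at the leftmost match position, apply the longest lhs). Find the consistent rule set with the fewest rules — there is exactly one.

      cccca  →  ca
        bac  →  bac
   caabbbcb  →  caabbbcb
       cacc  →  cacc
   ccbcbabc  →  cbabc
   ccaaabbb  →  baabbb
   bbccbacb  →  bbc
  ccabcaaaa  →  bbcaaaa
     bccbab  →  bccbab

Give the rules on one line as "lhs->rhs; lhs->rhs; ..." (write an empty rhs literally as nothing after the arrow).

  | cccca => ca
  | bac
  | caabbbcb
  | cacc

acb->c; cbc->; cca->b; ccc->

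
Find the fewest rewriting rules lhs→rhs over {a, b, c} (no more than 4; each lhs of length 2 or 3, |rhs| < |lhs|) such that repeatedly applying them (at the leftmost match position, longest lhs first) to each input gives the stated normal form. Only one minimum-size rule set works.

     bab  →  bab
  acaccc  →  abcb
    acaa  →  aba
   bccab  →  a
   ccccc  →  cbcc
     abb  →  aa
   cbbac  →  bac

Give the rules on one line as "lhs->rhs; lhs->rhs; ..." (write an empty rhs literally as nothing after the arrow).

  | bab
  | acaccc => abccc => abcb
  | acaa => aba
  | bccab => bcbb => bca => bb => a

bb->a; ca->b; ccc->cb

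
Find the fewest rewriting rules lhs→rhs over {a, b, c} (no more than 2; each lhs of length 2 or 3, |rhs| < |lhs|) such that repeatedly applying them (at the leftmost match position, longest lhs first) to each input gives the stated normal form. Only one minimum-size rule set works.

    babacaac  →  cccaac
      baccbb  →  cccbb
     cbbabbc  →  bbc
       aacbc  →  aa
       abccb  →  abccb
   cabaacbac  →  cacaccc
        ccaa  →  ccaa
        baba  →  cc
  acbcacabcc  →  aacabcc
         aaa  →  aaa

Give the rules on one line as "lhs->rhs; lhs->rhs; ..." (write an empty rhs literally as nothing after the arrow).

ba->c; cbc->

  | babacaac => cbacaac => cccaac
  | baccbb => cccbb
  | cbbabbc => cbcbbc => bbc
  | aacbc => aa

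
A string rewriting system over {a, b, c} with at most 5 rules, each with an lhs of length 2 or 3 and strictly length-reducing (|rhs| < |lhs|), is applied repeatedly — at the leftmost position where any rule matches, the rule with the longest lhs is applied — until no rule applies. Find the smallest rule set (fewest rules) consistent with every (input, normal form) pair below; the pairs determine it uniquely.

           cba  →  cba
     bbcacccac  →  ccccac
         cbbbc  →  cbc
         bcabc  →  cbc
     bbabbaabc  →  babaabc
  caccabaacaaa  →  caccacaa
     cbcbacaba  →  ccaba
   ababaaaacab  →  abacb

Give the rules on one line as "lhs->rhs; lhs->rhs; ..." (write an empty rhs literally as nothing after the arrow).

aac->c; bb->b; bca->c; bcb->a

  | cba
  | bbcacccac => bcacccac => ccccac
  | cbbbc => cbbc => cbc
  | bcabc => cbc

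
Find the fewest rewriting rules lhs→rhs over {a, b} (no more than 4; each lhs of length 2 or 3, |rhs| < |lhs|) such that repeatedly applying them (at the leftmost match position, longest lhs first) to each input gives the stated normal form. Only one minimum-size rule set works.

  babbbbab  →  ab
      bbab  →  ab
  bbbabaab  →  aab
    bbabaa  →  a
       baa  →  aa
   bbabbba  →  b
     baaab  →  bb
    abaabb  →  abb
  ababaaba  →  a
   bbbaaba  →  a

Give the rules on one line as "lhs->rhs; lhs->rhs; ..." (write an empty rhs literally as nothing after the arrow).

  | babbbbab => abbbbab => aabab => ab
  | bbab => bab => ab
  | bbbabaab => aabaab => aab
  | bbabaa => babaa => abaa => a

aaa->b; aba->; ba->a; bbb->a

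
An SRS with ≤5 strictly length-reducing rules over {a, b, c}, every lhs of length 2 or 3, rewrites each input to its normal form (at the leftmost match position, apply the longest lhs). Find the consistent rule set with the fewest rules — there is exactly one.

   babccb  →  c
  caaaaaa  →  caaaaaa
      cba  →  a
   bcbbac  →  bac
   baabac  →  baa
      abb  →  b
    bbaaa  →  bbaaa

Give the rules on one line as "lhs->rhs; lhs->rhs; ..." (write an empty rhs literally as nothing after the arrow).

aac->aa; ab->; bc->c; cb->

  | babccb => bccb => ccb => c
  | caaaaaa
  | cba => a
  | bcbbac => cbbac => bac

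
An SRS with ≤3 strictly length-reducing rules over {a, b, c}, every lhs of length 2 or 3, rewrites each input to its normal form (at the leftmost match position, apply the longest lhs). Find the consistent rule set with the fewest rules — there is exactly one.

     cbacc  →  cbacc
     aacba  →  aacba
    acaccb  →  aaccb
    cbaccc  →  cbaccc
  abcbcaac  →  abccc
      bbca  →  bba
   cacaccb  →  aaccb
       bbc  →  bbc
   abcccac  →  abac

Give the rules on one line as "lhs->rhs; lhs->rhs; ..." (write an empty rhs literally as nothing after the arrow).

  | cbacc
  | aacba
  | acaccb => aaccb
  | cbaccc

baa->c; ca->a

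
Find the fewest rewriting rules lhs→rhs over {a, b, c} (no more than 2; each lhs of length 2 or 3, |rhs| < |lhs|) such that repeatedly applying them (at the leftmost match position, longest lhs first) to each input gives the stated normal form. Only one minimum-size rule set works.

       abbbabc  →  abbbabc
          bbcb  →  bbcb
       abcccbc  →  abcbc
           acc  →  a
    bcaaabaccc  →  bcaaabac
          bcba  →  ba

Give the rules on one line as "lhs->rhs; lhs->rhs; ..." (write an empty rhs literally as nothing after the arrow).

  | abbbabc
  | bbcb
  | abcccbc => abcbc
  | acc => a

cba->a; cc->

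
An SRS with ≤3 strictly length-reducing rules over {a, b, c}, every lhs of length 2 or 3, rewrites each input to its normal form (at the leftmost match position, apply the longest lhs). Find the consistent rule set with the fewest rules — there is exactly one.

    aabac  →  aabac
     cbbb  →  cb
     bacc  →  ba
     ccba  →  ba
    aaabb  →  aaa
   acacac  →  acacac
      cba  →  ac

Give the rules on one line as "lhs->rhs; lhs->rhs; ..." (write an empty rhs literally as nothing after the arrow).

  | aabac
  | cbbb => cb
  | bacc => ba
  | ccba => ba

bb->; cba->ac; cc->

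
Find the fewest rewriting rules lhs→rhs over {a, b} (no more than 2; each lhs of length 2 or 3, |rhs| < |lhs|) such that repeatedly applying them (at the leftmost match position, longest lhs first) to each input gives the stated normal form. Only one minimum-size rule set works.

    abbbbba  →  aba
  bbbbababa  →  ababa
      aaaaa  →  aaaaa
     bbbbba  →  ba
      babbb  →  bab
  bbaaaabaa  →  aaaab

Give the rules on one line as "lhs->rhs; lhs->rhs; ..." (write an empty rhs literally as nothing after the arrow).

baa->b; bb->

  | abbbbba => abbba => aba
  | bbbbababa => bbababa => ababa
  | aaaaa
  | bbbbba => bbba => ba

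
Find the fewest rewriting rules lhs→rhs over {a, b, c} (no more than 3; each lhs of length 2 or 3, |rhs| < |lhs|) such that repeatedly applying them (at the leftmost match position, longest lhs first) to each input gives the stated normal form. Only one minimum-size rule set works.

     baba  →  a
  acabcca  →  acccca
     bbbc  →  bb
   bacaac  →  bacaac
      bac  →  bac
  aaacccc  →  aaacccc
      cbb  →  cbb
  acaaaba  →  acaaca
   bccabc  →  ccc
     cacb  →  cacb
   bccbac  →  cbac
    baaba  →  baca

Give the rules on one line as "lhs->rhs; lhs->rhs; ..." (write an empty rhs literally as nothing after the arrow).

ab->c; bc->

  | baba => bca => a
  | acabcca => acccca
  | bbbc => bb
  | bacaac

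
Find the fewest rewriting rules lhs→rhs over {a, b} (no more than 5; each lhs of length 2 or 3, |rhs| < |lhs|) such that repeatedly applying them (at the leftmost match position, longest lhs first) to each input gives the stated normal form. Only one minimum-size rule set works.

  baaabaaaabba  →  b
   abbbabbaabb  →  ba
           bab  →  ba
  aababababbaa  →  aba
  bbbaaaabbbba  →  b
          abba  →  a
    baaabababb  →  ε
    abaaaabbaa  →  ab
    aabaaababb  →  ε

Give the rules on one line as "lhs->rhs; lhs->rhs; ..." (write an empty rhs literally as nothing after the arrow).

aa->; aab->ba; bab->ba; bb->a

  | baaabaaaabba => babaaaabba => baaaaabba => baaabba => babba => baba => baa => b
  | abbbabbaabb => aababbaabb => baabbaabb => bbabaabb => aabaabb => baaabb => babb => bab => ba
  | bab => ba
  | aababababbaa => baabababbaa => bbaababbaa => aaababbaa => ababbaa => ababaa => abaaa => aba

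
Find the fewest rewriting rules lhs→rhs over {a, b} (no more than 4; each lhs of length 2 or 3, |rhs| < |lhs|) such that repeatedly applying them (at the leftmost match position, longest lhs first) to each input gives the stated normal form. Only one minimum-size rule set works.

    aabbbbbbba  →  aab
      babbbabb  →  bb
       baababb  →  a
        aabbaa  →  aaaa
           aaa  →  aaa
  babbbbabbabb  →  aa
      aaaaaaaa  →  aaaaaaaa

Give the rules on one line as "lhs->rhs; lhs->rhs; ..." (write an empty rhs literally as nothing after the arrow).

abb->a; ba->b; bab->; bbb->

  | aabbbbbbba => aabbbbba => aabbba => aaba => aab
  | babbbabb => bbabb => bb
  | baababb => bababb => abb => a
  | aabbaa => aaaa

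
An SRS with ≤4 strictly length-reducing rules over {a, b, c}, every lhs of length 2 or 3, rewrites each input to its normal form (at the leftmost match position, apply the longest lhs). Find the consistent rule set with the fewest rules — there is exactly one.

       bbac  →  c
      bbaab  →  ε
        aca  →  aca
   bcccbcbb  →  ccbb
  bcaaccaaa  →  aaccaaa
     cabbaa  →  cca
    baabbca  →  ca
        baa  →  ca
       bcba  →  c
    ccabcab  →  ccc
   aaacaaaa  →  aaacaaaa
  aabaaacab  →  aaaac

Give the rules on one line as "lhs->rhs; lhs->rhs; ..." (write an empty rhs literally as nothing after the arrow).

  | bbac => bcc => c
  | bbaab => bcab => ab => ε
  | aca
  | bcccbcbb => ccbcbb => ccbb

ab->; ba->c; bc->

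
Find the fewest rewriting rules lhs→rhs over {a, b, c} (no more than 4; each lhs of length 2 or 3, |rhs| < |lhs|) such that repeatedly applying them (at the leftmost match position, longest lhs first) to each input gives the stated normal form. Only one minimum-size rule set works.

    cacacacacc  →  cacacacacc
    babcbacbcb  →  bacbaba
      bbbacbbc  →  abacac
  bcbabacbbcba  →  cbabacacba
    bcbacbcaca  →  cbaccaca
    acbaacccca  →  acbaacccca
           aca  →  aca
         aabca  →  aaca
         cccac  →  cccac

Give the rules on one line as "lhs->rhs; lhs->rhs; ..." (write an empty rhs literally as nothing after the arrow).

bb->a; bc->c; ccb->ba

  | cacacacacc
  | babcbacbcb => bacbacbcb => bacbaccb => bacbaba
  | bbbacbbc => abacbbc => abacac
  | bcbabacbbcba => cbabacbbcba => cbabacacba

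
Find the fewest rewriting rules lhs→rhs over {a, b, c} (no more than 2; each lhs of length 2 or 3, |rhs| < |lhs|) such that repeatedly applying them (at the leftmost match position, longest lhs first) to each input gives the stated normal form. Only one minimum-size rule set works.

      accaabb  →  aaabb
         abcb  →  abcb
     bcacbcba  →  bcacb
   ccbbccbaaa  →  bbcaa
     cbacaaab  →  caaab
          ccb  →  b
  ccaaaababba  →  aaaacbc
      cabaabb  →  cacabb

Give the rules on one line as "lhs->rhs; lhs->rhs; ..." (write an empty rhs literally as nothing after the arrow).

ba->c; cc->

  | accaabb => aaabb
  | abcb
  | bcacbcba => bcacbcc => bcacb
  | ccbbccbaaa => bbccbaaa => bbbaaa => bbcaa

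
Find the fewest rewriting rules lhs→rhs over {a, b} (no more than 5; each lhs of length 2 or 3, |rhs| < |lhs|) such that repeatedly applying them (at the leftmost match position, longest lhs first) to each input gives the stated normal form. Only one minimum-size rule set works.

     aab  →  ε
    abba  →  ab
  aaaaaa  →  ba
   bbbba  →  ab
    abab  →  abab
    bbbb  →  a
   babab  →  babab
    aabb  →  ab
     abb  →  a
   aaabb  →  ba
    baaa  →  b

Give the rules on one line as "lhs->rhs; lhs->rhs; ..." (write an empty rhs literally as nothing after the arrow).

aa->b; bb->; bba->b; bbb->ab

  | aab => bb => ε
  | abba => ab
  | aaaaaa => baaaa => bbaa => ba
  | bbbba => abba => ab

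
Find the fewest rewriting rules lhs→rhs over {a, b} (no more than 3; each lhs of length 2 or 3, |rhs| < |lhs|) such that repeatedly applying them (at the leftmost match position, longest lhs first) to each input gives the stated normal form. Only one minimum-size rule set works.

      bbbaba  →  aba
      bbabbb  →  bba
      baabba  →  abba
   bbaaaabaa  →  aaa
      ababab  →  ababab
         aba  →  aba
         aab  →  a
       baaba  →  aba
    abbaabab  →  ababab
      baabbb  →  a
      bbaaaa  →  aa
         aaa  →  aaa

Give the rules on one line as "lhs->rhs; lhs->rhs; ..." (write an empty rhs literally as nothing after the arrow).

  | bbbaba => aba
  | bbabbb => bba
  | baabba => abba
  | bbaaaabaa => baaabaa => aabaa => aaa

aab->a; baa->a; bbb->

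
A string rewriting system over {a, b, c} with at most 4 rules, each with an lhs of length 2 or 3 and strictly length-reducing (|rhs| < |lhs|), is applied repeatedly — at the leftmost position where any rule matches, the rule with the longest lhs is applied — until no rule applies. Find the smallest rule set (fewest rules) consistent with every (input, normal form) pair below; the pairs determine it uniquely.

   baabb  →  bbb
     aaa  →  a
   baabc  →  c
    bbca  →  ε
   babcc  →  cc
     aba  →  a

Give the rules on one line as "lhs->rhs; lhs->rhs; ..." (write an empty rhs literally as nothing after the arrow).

aa->; ab->; bc->c; ca->

  | baabb => bbb
  | aaa => a
  | baabc => bbc => bc => c
  | bbca => bca => ca => ε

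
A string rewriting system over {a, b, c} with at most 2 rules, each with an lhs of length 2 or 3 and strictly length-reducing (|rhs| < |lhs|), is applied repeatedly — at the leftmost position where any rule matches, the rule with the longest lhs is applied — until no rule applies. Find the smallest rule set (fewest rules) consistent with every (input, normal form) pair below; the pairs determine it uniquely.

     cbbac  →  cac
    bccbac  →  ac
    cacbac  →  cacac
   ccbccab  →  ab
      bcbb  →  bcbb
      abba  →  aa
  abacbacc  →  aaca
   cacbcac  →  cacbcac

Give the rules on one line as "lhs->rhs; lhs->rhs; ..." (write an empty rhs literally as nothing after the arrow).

  | cbbac => cbac => cac
  | bccbac => bbac => bac => ac
  | cacbac => cacac
  | ccbccab => bccab => bab => ab

ba->a; cc->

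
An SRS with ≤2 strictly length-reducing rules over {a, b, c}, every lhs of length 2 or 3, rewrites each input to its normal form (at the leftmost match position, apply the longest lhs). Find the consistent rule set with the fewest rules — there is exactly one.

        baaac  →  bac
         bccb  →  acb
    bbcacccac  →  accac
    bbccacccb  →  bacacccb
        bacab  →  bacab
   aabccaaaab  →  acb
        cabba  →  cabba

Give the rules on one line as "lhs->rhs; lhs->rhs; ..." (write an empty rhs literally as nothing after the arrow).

aa->; bc->a

  | baaac => bac
  | bccb => acb
  | bbcacccac => baacccac => bcccac => accac
  | bbccacccb => bacacccb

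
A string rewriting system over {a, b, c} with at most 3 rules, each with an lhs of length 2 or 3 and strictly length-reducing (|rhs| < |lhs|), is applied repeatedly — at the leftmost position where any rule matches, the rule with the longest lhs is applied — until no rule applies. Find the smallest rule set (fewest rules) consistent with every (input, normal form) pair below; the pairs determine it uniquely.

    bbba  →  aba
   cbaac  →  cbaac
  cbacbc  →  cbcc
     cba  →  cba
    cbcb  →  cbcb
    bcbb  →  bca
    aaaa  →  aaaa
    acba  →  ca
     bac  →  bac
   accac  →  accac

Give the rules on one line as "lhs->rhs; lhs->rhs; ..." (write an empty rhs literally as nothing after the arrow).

  | bbba => aba
  | cbaac
  | cbacbc => cbcc
  | cba

acb->c; bb->a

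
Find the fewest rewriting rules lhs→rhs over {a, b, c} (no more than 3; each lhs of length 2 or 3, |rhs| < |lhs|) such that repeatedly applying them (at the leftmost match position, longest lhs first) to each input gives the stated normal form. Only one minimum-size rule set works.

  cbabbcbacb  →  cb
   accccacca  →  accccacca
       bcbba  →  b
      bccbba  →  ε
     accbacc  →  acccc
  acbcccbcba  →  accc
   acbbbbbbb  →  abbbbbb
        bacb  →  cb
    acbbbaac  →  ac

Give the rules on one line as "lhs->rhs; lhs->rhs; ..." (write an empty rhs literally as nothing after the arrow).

  | cbabbcbacb => cbbcbacb => bcbacb => bacb => cb
  | accccacca
  | bcbba => bba => b
  | bccbba => cbba => ba => ε

ba->; bc->; cbb->b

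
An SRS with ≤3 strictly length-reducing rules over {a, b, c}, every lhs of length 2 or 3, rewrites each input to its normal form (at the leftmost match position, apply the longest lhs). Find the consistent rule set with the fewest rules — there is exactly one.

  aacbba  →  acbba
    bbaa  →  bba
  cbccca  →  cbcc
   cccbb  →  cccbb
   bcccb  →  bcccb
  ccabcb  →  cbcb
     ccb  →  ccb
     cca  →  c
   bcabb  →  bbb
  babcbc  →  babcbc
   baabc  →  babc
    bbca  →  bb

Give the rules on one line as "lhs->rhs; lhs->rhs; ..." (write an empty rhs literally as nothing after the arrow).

  | aacbba => acbba
  | bbaa => bba
  | cbccca => cbcc
  | cccbb

aa->a; ca->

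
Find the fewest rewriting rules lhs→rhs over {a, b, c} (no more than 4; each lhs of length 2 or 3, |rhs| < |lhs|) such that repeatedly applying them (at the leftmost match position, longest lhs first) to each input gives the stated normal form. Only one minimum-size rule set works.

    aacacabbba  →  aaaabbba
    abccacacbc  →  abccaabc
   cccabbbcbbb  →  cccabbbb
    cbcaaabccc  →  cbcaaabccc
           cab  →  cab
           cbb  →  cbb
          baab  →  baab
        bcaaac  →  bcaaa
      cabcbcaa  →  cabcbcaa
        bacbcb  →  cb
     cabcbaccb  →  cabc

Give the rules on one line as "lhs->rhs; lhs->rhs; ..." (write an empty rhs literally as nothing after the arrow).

  | aacacabbba => aaacabbba => aaaabbba
  | abccacacbc => abccaacbc => abccaabc
  | cccabbbcbbb => cccabbbb
  | cbcaaabccc

ac->a; bab->; bbc->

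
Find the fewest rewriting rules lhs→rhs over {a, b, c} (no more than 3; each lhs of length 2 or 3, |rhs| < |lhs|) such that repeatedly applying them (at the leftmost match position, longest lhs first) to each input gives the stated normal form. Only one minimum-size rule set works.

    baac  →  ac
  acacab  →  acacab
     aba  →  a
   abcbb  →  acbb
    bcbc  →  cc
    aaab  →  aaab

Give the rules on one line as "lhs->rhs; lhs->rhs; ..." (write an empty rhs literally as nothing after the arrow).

ba->; bc->c

  | baac => ac
  | acacab
  | aba => a
  | abcbb => acbb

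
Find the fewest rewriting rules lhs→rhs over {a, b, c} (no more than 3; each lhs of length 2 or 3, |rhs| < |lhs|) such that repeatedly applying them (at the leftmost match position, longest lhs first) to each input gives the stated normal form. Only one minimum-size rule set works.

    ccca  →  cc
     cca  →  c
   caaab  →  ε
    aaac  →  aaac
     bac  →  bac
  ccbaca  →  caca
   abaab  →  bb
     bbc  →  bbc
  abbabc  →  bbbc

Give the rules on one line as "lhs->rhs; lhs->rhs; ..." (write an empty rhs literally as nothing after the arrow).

ab->b; cb->; cca->c

  | ccca => cc
  | cca => c
  | caaab => caab => cab => cb => ε
  | aaac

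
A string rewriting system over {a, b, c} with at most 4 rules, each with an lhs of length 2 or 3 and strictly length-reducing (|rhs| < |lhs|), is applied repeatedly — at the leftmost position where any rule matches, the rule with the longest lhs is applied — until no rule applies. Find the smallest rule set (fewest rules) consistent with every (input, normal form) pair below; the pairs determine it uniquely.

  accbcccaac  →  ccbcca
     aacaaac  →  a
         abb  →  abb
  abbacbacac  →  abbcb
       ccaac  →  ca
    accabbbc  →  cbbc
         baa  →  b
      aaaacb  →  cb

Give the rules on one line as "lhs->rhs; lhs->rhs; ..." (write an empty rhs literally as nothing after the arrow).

  | accbcccaac => ccbcccaac => ccbcccac => ccbcca
  | aacaaac => acaaac => caaac => caac => cac => a
  | abb
  | abbacbacac => abbcbacac => abbcbcac => abbcba => abbcb

ac->c; ba->b; cab->; cac->a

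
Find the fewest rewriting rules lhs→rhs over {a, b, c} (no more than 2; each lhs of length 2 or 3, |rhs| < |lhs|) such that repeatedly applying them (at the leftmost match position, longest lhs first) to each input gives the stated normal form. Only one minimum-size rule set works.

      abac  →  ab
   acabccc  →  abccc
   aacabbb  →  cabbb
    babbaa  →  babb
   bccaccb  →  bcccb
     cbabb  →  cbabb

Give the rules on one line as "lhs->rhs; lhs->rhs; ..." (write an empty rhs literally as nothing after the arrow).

  | abac => ab
  | acabccc => abccc
  | aacabbb => cabbb
  | babbaa => babb

aa->; ac->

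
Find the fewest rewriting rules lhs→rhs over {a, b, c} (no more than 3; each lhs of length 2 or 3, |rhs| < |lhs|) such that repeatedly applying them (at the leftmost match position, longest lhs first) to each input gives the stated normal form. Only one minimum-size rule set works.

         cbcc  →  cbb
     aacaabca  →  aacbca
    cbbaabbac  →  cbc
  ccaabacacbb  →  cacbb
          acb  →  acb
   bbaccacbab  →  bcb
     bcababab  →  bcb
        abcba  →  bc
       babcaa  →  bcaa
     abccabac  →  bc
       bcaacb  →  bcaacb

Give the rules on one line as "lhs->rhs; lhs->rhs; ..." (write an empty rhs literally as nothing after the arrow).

  | cbcc => cbb
  | aacaabca => aacabca => aacbca
  | cbbaabbac => cbabbac => cbbac => cbc
  | ccaabacacbb => baabacacbb => abacacbb => bacacbb => cacbb

ab->b; ba->; cc->b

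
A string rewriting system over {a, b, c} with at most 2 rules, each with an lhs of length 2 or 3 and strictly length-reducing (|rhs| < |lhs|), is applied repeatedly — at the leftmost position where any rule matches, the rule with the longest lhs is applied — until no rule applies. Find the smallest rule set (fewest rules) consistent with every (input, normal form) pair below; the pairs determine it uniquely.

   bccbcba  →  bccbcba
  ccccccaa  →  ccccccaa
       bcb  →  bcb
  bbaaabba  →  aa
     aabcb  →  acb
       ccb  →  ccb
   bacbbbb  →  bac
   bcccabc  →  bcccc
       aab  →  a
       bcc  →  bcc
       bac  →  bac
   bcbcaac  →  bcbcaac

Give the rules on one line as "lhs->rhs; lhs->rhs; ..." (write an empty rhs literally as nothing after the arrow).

  | bccbcba
  | ccccccaa
  | bcb
  | bbaaabba => aaabba => aaba => aa

ab->; bb->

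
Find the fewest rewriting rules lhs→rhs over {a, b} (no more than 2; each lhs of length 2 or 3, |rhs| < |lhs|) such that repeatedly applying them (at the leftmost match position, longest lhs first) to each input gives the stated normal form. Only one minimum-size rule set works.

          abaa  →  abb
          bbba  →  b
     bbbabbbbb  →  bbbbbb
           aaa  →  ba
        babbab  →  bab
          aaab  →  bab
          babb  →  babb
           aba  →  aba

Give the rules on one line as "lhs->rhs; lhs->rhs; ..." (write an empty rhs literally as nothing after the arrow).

aa->b; bba->

  | abaa => abb
  | bbba => b
  | bbbabbbbb => bbbbbb
  | aaa => ba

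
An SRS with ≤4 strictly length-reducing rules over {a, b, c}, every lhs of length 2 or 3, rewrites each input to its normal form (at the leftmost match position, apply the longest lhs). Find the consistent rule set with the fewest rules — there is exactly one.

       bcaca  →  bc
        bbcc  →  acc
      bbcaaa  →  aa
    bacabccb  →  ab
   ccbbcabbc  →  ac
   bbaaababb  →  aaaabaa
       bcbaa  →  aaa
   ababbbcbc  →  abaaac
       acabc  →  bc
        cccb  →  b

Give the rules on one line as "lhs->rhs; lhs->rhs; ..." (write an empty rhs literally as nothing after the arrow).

aca->; bb->a; cb->b

  | bcaca => bc
  | bbcc => acc
  | bbcaaa => acaaa => aa
  | bacabccb => bbccb => accb => acb => ab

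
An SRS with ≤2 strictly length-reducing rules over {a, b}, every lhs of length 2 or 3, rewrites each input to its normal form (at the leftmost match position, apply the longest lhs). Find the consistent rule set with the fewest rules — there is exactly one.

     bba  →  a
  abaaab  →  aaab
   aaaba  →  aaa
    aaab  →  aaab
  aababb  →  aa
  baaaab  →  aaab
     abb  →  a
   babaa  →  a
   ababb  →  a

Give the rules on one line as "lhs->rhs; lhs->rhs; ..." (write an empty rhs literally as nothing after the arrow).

ba->; bb->

  | bba => a
  | abaaab => aaab
  | aaaba => aaa
  | aaab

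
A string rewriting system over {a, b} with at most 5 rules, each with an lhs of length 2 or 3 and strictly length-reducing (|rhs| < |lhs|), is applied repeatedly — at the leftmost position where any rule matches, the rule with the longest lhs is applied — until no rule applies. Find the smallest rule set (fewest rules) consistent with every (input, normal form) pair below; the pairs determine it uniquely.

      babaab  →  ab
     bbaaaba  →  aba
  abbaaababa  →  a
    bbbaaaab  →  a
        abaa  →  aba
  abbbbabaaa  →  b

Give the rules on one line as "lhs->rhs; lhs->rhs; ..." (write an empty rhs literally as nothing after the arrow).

aa->a; aaa->; bab->; bb->a

  | babaab => aab => ab
  | bbaaaba => aaaaba => aba
  | abbaaababa => aaaaababa => aababa => ababa => aa => a
  | bbbaaaab => abaaaab => abab => a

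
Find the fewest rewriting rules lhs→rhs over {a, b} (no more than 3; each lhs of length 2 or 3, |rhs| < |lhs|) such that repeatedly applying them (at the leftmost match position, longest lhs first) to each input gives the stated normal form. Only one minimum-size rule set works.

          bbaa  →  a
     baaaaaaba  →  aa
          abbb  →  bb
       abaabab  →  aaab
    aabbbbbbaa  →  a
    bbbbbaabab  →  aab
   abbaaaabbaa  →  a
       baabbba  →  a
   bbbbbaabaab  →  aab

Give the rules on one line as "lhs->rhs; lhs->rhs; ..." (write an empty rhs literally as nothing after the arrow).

abb->b; ba->a; baa->ba

  | bbaa => bba => ba => a
  | baaaaaaba => baaaaaba => baaaaba => baaaba => baaba => baba => aba => aa
  | abbb => bb
  | abaabab => ababab => aabab => aaab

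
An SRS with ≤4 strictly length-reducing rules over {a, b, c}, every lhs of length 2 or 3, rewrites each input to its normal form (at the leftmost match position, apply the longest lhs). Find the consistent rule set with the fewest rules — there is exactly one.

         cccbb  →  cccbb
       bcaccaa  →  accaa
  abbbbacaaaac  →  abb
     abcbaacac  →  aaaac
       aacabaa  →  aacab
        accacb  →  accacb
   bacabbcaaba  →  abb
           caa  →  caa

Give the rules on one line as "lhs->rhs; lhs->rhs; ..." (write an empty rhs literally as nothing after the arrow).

abc->aa; ba->b; bc->

  | cccbb
  | bcaccaa => accaa
  | abbbbacaaaac => abbbbcaaaac => abbbaaaac => abbbaaac => abbbaac => abbbac => abbbc => abb
  | abcbaacac => aabaacac => aabacac => aabcac => aaaac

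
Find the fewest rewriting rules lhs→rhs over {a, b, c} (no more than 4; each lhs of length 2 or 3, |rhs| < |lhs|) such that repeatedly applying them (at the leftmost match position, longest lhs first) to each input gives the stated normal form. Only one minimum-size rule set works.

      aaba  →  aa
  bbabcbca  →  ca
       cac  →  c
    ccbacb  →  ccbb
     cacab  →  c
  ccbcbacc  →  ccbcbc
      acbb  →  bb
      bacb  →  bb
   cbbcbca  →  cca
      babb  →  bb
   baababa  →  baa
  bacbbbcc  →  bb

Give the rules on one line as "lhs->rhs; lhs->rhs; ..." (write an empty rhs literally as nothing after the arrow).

ab->; ac->; bbc->a

  | aaba => aa
  | bbabcbca => bbcbca => abca => ca
  | cac => c
  | ccbacb => ccbb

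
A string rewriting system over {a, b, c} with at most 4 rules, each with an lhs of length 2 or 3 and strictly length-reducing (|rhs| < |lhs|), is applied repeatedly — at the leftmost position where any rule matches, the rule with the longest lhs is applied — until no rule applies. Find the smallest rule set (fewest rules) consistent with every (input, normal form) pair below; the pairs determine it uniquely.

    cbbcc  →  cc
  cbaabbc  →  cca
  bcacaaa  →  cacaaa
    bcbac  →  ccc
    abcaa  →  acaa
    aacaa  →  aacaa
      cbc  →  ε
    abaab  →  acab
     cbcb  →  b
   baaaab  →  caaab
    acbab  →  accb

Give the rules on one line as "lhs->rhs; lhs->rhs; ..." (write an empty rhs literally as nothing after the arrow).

ba->c; bbc->; bc->c; cbc->

  | cbbcc => cc
  | cbaabbc => ccabbc => cca
  | bcacaaa => cacaaa
  | bcbac => cbac => ccc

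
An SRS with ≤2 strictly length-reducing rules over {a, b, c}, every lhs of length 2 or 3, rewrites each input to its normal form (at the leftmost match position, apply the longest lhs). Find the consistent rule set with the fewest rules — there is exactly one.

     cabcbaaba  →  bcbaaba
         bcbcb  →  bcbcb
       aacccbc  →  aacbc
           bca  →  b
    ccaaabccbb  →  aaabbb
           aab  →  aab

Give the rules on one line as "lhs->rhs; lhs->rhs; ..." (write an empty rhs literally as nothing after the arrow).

ca->; cc->

  | cabcbaaba => bcbaaba
  | bcbcb
  | aacccbc => aacbc
  | bca => b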